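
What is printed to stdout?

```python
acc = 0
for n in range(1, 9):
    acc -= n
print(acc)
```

-36

n=1: acc = 0-1 = -1
n=2: acc = (-1)-2 = -3
n=3: acc = (-3)-3 = -6
n=4: acc = (-6)-4 = -10
n=5: acc = (-10)-5 = -15
n=6: acc = (-15)-6 = -21
n=7: acc = (-21)-7 = -28
n=8: acc = (-28)-8 = -36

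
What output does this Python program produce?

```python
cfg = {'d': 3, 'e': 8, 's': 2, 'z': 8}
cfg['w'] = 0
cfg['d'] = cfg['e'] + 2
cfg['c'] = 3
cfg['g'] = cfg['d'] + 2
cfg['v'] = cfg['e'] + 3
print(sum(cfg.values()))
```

cfg['w'] = 0 → {'d': 3, 'e': 8, 's': 2, 'z': 8, 'w': 0}
cfg['d'] = cfg['e']+2 = 10 → {'d': 10, 'e': 8, 's': 2, 'z': 8, 'w': 0}
cfg['c'] = 3 → {'d': 10, 'e': 8, 's': 2, 'z': 8, 'w': 0, 'c': 3}
cfg['g'] = cfg['d']+2 = 12 → {'d': 10, 'e': 8, 's': 2, 'z': 8, 'w': 0, 'c': 3, 'g': 12}
cfg['v'] = cfg['e']+3 = 11 → {'d': 10, 'e': 8, 's': 2, 'z': 8, 'w': 0, 'c': 3, 'g': 12, 'v': 11}
sum of values = 54

54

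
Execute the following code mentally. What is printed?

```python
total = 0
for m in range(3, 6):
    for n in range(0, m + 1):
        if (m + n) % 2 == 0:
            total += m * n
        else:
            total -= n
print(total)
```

69

m=3,n=0: odd sum, total = 0-0 = 0
m=3,n=1: even sum, total = 0+3 = 3
m=3,n=2: odd sum, total = 3-2 = 1
m=3,n=3: even sum, total = 1+9 = 10
m=4,n=0: even sum, total = 10+0 = 10
m=4,n=1: odd sum, total = 10-1 = 9
m=4,n=2: even sum, total = 9+8 = 17
m=4,n=3: odd sum, total = 17-3 = 14
m=4,n=4: even sum, total = 14+16 = 30
m=5,n=0: odd sum, total = 30-0 = 30
m=5,n=1: even sum, total = 30+5 = 35
m=5,n=2: odd sum, total = 35-2 = 33
m=5,n=3: even sum, total = 33+15 = 48
m=5,n=4: odd sum, total = 48-4 = 44
m=5,n=5: even sum, total = 44+25 = 69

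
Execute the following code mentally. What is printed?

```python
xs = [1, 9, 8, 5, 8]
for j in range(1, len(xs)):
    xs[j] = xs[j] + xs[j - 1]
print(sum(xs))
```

j=1: xs[1] = 9+1 = 10 → [1, 10, 8, 5, 8]
j=2: xs[2] = 8+10 = 18 → [1, 10, 18, 5, 8]
j=3: xs[3] = 5+18 = 23 → [1, 10, 18, 23, 8]
j=4: xs[4] = 8+23 = 31 → [1, 10, 18, 23, 31]
sum = 83

83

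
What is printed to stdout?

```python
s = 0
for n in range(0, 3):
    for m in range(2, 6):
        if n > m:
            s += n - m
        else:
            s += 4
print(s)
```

48

n=0,m=2: not 0>2, s = 0+4 = 4
n=0,m=3: not 0>3, s = 4+4 = 8
n=0,m=4: not 0>4, s = 8+4 = 12
n=0,m=5: not 0>5, s = 12+4 = 16
n=1,m=2: not 1>2, s = 16+4 = 20
n=1,m=3: not 1>3, s = 20+4 = 24
n=1,m=4: not 1>4, s = 24+4 = 28
n=1,m=5: not 1>5, s = 28+4 = 32
n=2,m=2: not 2>2, s = 32+4 = 36
n=2,m=3: not 2>3, s = 36+4 = 40
n=2,m=4: not 2>4, s = 40+4 = 44
n=2,m=5: not 2>5, s = 44+4 = 48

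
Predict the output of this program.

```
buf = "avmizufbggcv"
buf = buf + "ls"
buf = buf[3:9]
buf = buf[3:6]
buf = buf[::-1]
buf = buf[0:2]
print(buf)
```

gb

+ 'ls' → 'avmizufbggcvls'
slice [3:9] → 'izufbg'
slice [3:6] → 'fbg'
reverse → 'gbf'
slice [0:2] → 'gb'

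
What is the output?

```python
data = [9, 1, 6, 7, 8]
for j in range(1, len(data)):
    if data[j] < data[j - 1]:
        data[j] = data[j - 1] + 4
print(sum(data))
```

j=1: 1<9, data[1] = 9+4 = 13 → [9, 13, 6, 7, 8]
j=2: 6<13, data[2] = 13+4 = 17 → [9, 13, 17, 7, 8]
j=3: 7<17, data[3] = 17+4 = 21 → [9, 13, 17, 21, 8]
j=4: 8<21, data[4] = 21+4 = 25 → [9, 13, 17, 21, 25]
sum = 85

85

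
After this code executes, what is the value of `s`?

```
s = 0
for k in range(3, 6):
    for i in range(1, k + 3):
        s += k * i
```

k=3,i=1: s = 0+3 = 3
k=3,i=2: s = 3+6 = 9
k=3,i=3: s = 9+9 = 18
k=3,i=4: s = 18+12 = 30
k=3,i=5: s = 30+15 = 45
k=4,i=1: s = 45+4 = 49
k=4,i=2: s = 49+8 = 57
k=4,i=3: s = 57+12 = 69
k=4,i=4: s = 69+16 = 85
k=4,i=5: s = 85+20 = 105
k=4,i=6: s = 105+24 = 129
k=5,i=1: s = 129+5 = 134
k=5,i=2: s = 134+10 = 144
k=5,i=3: s = 144+15 = 159
k=5,i=4: s = 159+20 = 179
k=5,i=5: s = 179+25 = 204
k=5,i=6: s = 204+30 = 234
k=5,i=7: s = 234+35 = 269

269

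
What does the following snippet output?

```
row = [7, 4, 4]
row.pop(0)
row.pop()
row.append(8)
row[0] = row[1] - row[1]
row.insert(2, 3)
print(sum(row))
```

pop(0) removes 7 → [4, 4]
pop() removes 4 → [4]
append 8 → [4, 8]
row[0] = row[1]-row[1] = 8-8 = 0 → [0, 8]
insert 3 at 2 → [0, 8, 3]
sum = 11

11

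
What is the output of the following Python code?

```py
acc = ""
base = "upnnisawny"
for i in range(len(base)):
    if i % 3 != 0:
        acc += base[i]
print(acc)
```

i=0: skip
i=1: add 'p' → 'p'
i=2: add 'n' → 'pn'
i=3: skip
i=4: add 'i' → 'pni'
i=5: add 's' → 'pnis'
i=6: skip
i=7: add 'w' → 'pnisw'
i=8: add 'n' → 'pniswn'
i=9: skip

pniswn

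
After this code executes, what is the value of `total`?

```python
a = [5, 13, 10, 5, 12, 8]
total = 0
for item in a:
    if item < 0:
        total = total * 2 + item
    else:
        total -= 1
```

item=5: not <0, total = 0-1 = -1
item=13: not <0, total = (-1)-1 = -2
item=10: not <0, total = (-2)-1 = -3
item=5: not <0, total = (-3)-1 = -4
item=12: not <0, total = (-4)-1 = -5
item=8: not <0, total = (-5)-1 = -6

-6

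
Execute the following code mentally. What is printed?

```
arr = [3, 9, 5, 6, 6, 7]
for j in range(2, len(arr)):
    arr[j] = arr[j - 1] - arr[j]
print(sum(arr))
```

j=2: arr[2] = 9-5 = 4 → [3, 9, 4, 6, 6, 7]
j=3: arr[3] = 4-6 = -2 → [3, 9, 4, -2, 6, 7]
j=4: arr[4] = (-2)-6 = -8 → [3, 9, 4, -2, -8, 7]
j=5: arr[5] = (-8)-7 = -15 → [3, 9, 4, -2, -8, -15]
sum = -9

-9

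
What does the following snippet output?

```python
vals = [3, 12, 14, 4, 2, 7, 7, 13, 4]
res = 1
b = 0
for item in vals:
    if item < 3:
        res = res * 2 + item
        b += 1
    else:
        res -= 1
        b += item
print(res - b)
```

-73

item=3: not <3, res = 1-1 = 0; b=3
item=12: not <3, res = 0-1 = -1; b=15
item=14: not <3, res = (-1)-1 = -2; b=29
item=4: not <3, res = (-2)-1 = -3; b=33
item=2: <3, res = (-3)*2+2 = -4; b=34
item=7: not <3, res = (-4)-1 = -5; b=41
item=7: not <3, res = (-5)-1 = -6; b=48
item=13: not <3, res = (-6)-1 = -7; b=61
item=4: not <3, res = (-7)-1 = -8; b=65
res-b = (-8)-65 = -73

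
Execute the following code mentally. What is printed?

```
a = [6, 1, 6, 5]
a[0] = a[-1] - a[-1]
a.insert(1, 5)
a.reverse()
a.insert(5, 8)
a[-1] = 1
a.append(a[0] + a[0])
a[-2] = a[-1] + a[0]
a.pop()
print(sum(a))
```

a[0] = a[-1]-a[-1] = 5-5 = 0 → [0, 1, 6, 5]
insert 5 at 1 → [0, 5, 1, 6, 5]
reverse → [5, 6, 1, 5, 0]
insert 8 at 5 → [5, 6, 1, 5, 0, 8]
a[-1] = 1 → [5, 6, 1, 5, 0, 1]
append a[0]+a[0] = 5+5 = 10 → [5, 6, 1, 5, 0, 1, 10]
a[-2] = a[-1]+a[0] = 10+5 = 15 → [5, 6, 1, 5, 0, 15, 10]
pop() removes 10 → [5, 6, 1, 5, 0, 15]
sum = 32

32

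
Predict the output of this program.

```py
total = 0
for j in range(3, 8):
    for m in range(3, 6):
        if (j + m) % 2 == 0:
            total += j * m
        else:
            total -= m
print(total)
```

132

j=3,m=3: even sum, total = 0+9 = 9
j=3,m=4: odd sum, total = 9-4 = 5
j=3,m=5: even sum, total = 5+15 = 20
j=4,m=3: odd sum, total = 20-3 = 17
j=4,m=4: even sum, total = 17+16 = 33
j=4,m=5: odd sum, total = 33-5 = 28
j=5,m=3: even sum, total = 28+15 = 43
j=5,m=4: odd sum, total = 43-4 = 39
j=5,m=5: even sum, total = 39+25 = 64
j=6,m=3: odd sum, total = 64-3 = 61
j=6,m=4: even sum, total = 61+24 = 85
j=6,m=5: odd sum, total = 85-5 = 80
j=7,m=3: even sum, total = 80+21 = 101
j=7,m=4: odd sum, total = 101-4 = 97
j=7,m=5: even sum, total = 97+35 = 132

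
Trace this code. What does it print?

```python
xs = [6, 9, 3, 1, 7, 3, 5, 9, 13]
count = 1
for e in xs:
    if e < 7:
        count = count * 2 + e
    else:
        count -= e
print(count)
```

e=6: <7, count = 1*2+6 = 8
e=9: not <7, count = 8-9 = -1
e=3: <7, count = (-1)*2+3 = 1
e=1: <7, count = 1*2+1 = 3
e=7: not <7, count = 3-7 = -4
e=3: <7, count = (-4)*2+3 = -5
e=5: <7, count = (-5)*2+5 = -5
e=9: not <7, count = (-5)-9 = -14
e=13: not <7, count = (-14)-13 = -27

-27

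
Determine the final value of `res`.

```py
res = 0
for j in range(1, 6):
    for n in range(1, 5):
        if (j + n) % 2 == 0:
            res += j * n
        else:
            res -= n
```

j=1,n=1: even sum, res = 0+1 = 1
j=1,n=2: odd sum, res = 1-2 = -1
j=1,n=3: even sum, res = (-1)+3 = 2
j=1,n=4: odd sum, res = 2-4 = -2
j=2,n=1: odd sum, res = (-2)-1 = -3
j=2,n=2: even sum, res = (-3)+4 = 1
j=2,n=3: odd sum, res = 1-3 = -2
j=2,n=4: even sum, res = (-2)+8 = 6
j=3,n=1: even sum, res = 6+3 = 9
j=3,n=2: odd sum, res = 9-2 = 7
j=3,n=3: even sum, res = 7+9 = 16
j=3,n=4: odd sum, res = 16-4 = 12
j=4,n=1: odd sum, res = 12-1 = 11
j=4,n=2: even sum, res = 11+8 = 19
j=4,n=3: odd sum, res = 19-3 = 16
j=4,n=4: even sum, res = 16+16 = 32
j=5,n=1: even sum, res = 32+5 = 37
j=5,n=2: odd sum, res = 37-2 = 35
j=5,n=3: even sum, res = 35+15 = 50
j=5,n=4: odd sum, res = 50-4 = 46

46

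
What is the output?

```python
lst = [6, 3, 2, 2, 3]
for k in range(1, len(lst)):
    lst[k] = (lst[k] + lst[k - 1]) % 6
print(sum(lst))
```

k=1: lst[1] = (3+6)%6 = 3 → [6, 3, 2, 2, 3]
k=2: lst[2] = (2+3)%6 = 5 → [6, 3, 5, 2, 3]
k=3: lst[3] = (2+5)%6 = 1 → [6, 3, 5, 1, 3]
k=4: lst[4] = (3+1)%6 = 4 → [6, 3, 5, 1, 4]
sum = 19

19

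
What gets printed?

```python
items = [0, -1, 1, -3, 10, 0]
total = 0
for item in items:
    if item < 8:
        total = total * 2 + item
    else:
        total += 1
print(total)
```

item=0: <8, total = 0*2+0 = 0
item=-1: <8, total = 0*2+(-1) = -1
item=1: <8, total = (-1)*2+1 = -1
item=-3: <8, total = (-1)*2+(-3) = -5
item=10: not <8, total = (-5)+1 = -4
item=0: <8, total = (-4)*2+0 = -8

-8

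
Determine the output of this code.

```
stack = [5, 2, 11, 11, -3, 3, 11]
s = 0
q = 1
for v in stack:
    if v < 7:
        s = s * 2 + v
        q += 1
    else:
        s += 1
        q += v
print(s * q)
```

v=5: <7, s = 0*2+5 = 5; q=2
v=2: <7, s = 5*2+2 = 12; q=3
v=11: not <7, s = 12+1 = 13; q=14
v=11: not <7, s = 13+1 = 14; q=25
v=-3: <7, s = 14*2+(-3) = 25; q=26
v=3: <7, s = 25*2+3 = 53; q=27
v=11: not <7, s = 53+1 = 54; q=38
s*q = 54*38 = 2052

2052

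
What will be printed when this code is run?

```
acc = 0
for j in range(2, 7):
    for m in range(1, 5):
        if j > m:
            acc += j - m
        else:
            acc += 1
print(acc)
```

j=2,m=1: 2>1, acc = 0+1 = 1
j=2,m=2: not 2>2, acc = 1+1 = 2
j=2,m=3: not 2>3, acc = 2+1 = 3
j=2,m=4: not 2>4, acc = 3+1 = 4
j=3,m=1: 3>1, acc = 4+2 = 6
j=3,m=2: 3>2, acc = 6+1 = 7
j=3,m=3: not 3>3, acc = 7+1 = 8
j=3,m=4: not 3>4, acc = 8+1 = 9
j=4,m=1: 4>1, acc = 9+3 = 12
j=4,m=2: 4>2, acc = 12+2 = 14
j=4,m=3: 4>3, acc = 14+1 = 15
j=4,m=4: not 4>4, acc = 15+1 = 16
j=5,m=1: 5>1, acc = 16+4 = 20
j=5,m=2: 5>2, acc = 20+3 = 23
j=5,m=3: 5>3, acc = 23+2 = 25
j=5,m=4: 5>4, acc = 25+1 = 26
j=6,m=1: 6>1, acc = 26+5 = 31
j=6,m=2: 6>2, acc = 31+4 = 35
j=6,m=3: 6>3, acc = 35+3 = 38
j=6,m=4: 6>4, acc = 38+2 = 40

40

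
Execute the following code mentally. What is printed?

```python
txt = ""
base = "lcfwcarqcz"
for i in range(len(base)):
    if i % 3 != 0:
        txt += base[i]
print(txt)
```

cfcaqc

i=0: skip
i=1: add 'c' → 'c'
i=2: add 'f' → 'cf'
i=3: skip
i=4: add 'c' → 'cfc'
i=5: add 'a' → 'cfca'
i=6: skip
i=7: add 'q' → 'cfcaq'
i=8: add 'c' → 'cfcaqc'
i=9: skip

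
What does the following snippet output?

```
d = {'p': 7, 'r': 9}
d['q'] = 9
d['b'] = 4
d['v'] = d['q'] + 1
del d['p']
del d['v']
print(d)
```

{'r': 9, 'q': 9, 'b': 4}

d['q'] = 9 → {'p': 7, 'r': 9, 'q': 9}
d['b'] = 4 → {'p': 7, 'r': 9, 'q': 9, 'b': 4}
d['v'] = d['q']+1 = 10 → {'p': 7, 'r': 9, 'q': 9, 'b': 4, 'v': 10}
del 'p' → {'r': 9, 'q': 9, 'b': 4, 'v': 10}
del 'v' → {'r': 9, 'q': 9, 'b': 4}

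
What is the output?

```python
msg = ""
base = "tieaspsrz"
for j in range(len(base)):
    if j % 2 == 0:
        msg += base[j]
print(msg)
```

j=0: add 't' → 't'
j=1: skip
j=2: add 'e' → 'te'
j=3: skip
j=4: add 's' → 'tes'
j=5: skip
j=6: add 's' → 'tess'
j=7: skip
j=8: add 'z' → 'tessz'

tessz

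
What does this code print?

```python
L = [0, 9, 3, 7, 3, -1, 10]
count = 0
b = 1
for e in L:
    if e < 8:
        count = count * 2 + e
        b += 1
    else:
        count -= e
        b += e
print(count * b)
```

e=0: <8, count = 0*2+0 = 0; b=2
e=9: not <8, count = 0-9 = -9; b=11
e=3: <8, count = (-9)*2+3 = -15; b=12
e=7: <8, count = (-15)*2+7 = -23; b=13
e=3: <8, count = (-23)*2+3 = -43; b=14
e=-1: <8, count = (-43)*2+(-1) = -87; b=15
e=10: not <8, count = (-87)-10 = -97; b=25
count*b = (-97)*25 = -2425

-2425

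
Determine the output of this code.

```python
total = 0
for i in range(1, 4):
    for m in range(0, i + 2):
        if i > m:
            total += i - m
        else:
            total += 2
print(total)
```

i=1,m=0: 1>0, total = 0+1 = 1
i=1,m=1: not 1>1, total = 1+2 = 3
i=1,m=2: not 1>2, total = 3+2 = 5
i=2,m=0: 2>0, total = 5+2 = 7
i=2,m=1: 2>1, total = 7+1 = 8
i=2,m=2: not 2>2, total = 8+2 = 10
i=2,m=3: not 2>3, total = 10+2 = 12
i=3,m=0: 3>0, total = 12+3 = 15
i=3,m=1: 3>1, total = 15+2 = 17
i=3,m=2: 3>2, total = 17+1 = 18
i=3,m=3: not 3>3, total = 18+2 = 20
i=3,m=4: not 3>4, total = 20+2 = 22

22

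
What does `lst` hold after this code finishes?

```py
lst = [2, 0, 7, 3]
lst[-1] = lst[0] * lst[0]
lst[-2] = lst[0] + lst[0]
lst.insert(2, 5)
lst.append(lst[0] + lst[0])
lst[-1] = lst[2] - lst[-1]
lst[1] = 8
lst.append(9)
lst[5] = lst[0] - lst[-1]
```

[2, 8, 5, 4, 4, -7, 9]

lst[-1] = lst[0]*lst[0] = 2*2 = 4 → [2, 0, 7, 4]
lst[-2] = lst[0]+lst[0] = 2+2 = 4 → [2, 0, 4, 4]
insert 5 at 2 → [2, 0, 5, 4, 4]
append lst[0]+lst[0] = 2+2 = 4 → [2, 0, 5, 4, 4, 4]
lst[-1] = lst[2]-lst[-1] = 5-4 = 1 → [2, 0, 5, 4, 4, 1]
lst[1] = 8 → [2, 8, 5, 4, 4, 1]
append 9 → [2, 8, 5, 4, 4, 1, 9]
lst[5] = lst[0]-lst[-1] = 2-9 = -7 → [2, 8, 5, 4, 4, -7, 9]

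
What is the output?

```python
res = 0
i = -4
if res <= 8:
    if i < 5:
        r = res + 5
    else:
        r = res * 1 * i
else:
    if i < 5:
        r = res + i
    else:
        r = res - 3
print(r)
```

res=0, i=-4
res <= 8 is True; i < 5 is True
→ r = res + 5 = 5

5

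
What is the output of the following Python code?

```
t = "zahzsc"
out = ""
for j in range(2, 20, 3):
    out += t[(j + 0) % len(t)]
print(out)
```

j=2: add t[2]='h' → 'h'
j=5: add t[5]='c' → 'hc'
j=8: add t[2]='h' → 'hch'
j=11: add t[5]='c' → 'hchc'
j=14: add t[2]='h' → 'hchch'
j=17: add t[5]='c' → 'hchchc'

hchchc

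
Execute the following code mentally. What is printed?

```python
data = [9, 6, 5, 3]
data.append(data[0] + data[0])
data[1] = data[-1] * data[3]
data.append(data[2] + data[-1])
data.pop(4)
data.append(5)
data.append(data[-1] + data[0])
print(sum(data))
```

113

append data[0]+data[0] = 9+9 = 18 → [9, 6, 5, 3, 18]
data[1] = data[-1]*data[3] = 18*3 = 54 → [9, 54, 5, 3, 18]
append data[2]+data[-1] = 5+18 = 23 → [9, 54, 5, 3, 18, 23]
pop(4) removes 18 → [9, 54, 5, 3, 23]
append 5 → [9, 54, 5, 3, 23, 5]
append data[-1]+data[0] = 5+9 = 14 → [9, 54, 5, 3, 23, 5, 14]
sum = 113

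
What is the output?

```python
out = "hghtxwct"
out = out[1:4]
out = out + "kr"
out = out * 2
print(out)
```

slice [1:4] → 'ght'
+ 'kr' → 'ghtkr'
repeat ×2 → 'ghtkrghtkr'

ghtkrghtkr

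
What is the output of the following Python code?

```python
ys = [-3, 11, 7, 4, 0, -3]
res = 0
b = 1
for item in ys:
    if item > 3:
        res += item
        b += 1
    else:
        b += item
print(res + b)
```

20

item=-3: not >3; b=-2
item=11: >3, res = 0+11 = 11; b=-1
item=7: >3, res = 11+7 = 18; b=0
item=4: >3, res = 18+4 = 22; b=1
item=0: not >3; b=1
item=-3: not >3; b=-2
res+b = 22+(-2) = 20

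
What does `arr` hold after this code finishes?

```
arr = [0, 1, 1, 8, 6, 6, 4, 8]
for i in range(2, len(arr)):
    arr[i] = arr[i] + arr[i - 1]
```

[0, 1, 2, 10, 16, 22, 26, 34]

i=2: arr[2] = 1+1 = 2 → [0, 1, 2, 8, 6, 6, 4, 8]
i=3: arr[3] = 8+2 = 10 → [0, 1, 2, 10, 6, 6, 4, 8]
i=4: arr[4] = 6+10 = 16 → [0, 1, 2, 10, 16, 6, 4, 8]
i=5: arr[5] = 6+16 = 22 → [0, 1, 2, 10, 16, 22, 4, 8]
i=6: arr[6] = 4+22 = 26 → [0, 1, 2, 10, 16, 22, 26, 8]
i=7: arr[7] = 8+26 = 34 → [0, 1, 2, 10, 16, 22, 26, 34]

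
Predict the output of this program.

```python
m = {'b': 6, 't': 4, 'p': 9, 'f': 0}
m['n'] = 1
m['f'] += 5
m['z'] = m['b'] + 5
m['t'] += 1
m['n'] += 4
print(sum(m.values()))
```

41

m['n'] = 1 → {'b': 6, 't': 4, 'p': 9, 'f': 0, 'n': 1}
m['f'] = 0+5 = 5 → {'b': 6, 't': 4, 'p': 9, 'f': 5, 'n': 1}
m['z'] = m['b']+5 = 11 → {'b': 6, 't': 4, 'p': 9, 'f': 5, 'n': 1, 'z': 11}
m['t'] = 4+1 = 5 → {'b': 6, 't': 5, 'p': 9, 'f': 5, 'n': 1, 'z': 11}
m['n'] = 1+4 = 5 → {'b': 6, 't': 5, 'p': 9, 'f': 5, 'n': 5, 'z': 11}
sum of values = 41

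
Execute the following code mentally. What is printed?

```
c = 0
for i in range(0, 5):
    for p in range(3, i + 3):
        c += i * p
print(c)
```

i=1,p=3: c = 0+3 = 3
i=2,p=3: c = 3+6 = 9
i=2,p=4: c = 9+8 = 17
i=3,p=3: c = 17+9 = 26
i=3,p=4: c = 26+12 = 38
i=3,p=5: c = 38+15 = 53
i=4,p=3: c = 53+12 = 65
i=4,p=4: c = 65+16 = 81
i=4,p=5: c = 81+20 = 101
i=4,p=6: c = 101+24 = 125

125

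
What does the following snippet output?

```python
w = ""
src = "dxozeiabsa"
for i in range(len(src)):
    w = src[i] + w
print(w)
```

asbaiezoxd

i=0: prepend 'd' → 'd'
i=1: prepend 'x' → 'xd'
i=2: prepend 'o' → 'oxd'
i=3: prepend 'z' → 'zoxd'
i=4: prepend 'e' → 'ezoxd'
i=5: prepend 'i' → 'iezoxd'
i=6: prepend 'a' → 'aiezoxd'
i=7: prepend 'b' → 'baiezoxd'
i=8: prepend 's' → 'sbaiezoxd'
i=9: prepend 'a' → 'asbaiezoxd'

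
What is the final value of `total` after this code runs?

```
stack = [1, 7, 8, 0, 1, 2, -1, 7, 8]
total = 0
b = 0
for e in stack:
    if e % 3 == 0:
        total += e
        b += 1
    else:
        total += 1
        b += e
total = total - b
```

e=1: not %3==0, total = 0+1 = 1; b=1
e=7: not %3==0, total = 1+1 = 2; b=8
e=8: not %3==0, total = 2+1 = 3; b=16
e=0: %3==0, total = 3+0 = 3; b=17
e=1: not %3==0, total = 3+1 = 4; b=18
e=2: not %3==0, total = 4+1 = 5; b=20
e=-1: not %3==0, total = 5+1 = 6; b=19
e=7: not %3==0, total = 6+1 = 7; b=26
e=8: not %3==0, total = 7+1 = 8; b=34
total-b = 8-34 = -26

-26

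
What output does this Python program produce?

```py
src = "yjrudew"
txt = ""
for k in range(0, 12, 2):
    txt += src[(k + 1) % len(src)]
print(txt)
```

jueyrd

k=0: add src[1]='j' → 'j'
k=2: add src[3]='u' → 'ju'
k=4: add src[5]='e' → 'jue'
k=6: add src[0]='y' → 'juey'
k=8: add src[2]='r' → 'jueyr'
k=10: add src[4]='d' → 'jueyrd'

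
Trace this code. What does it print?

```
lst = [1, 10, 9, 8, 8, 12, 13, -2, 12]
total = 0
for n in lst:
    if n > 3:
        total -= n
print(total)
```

-72

n=1: not >3
n=10: >3, total = 0-10 = -10
n=9: >3, total = (-10)-9 = -19
n=8: >3, total = (-19)-8 = -27
n=8: >3, total = (-27)-8 = -35
n=12: >3, total = (-35)-12 = -47
n=13: >3, total = (-47)-13 = -60
n=-2: not >3
n=12: >3, total = (-60)-12 = -72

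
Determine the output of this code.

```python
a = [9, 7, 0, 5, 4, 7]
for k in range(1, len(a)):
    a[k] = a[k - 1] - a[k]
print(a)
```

[9, 2, 2, -3, -7, -14]

k=1: a[1] = 9-7 = 2 → [9, 2, 0, 5, 4, 7]
k=2: a[2] = 2-0 = 2 → [9, 2, 2, 5, 4, 7]
k=3: a[3] = 2-5 = -3 → [9, 2, 2, -3, 4, 7]
k=4: a[4] = (-3)-4 = -7 → [9, 2, 2, -3, -7, 7]
k=5: a[5] = (-7)-7 = -14 → [9, 2, 2, -3, -7, -14]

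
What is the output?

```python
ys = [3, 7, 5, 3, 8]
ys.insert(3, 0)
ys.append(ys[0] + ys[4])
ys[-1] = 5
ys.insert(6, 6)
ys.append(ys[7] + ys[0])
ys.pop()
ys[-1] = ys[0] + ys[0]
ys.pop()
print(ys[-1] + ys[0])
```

insert 0 at 3 → [3, 7, 5, 0, 3, 8]
append ys[0]+ys[4] = 3+3 = 6 → [3, 7, 5, 0, 3, 8, 6]
ys[-1] = 5 → [3, 7, 5, 0, 3, 8, 5]
insert 6 at 6 → [3, 7, 5, 0, 3, 8, 6, 5]
append ys[7]+ys[0] = 5+3 = 8 → [3, 7, 5, 0, 3, 8, 6, 5, 8]
pop() removes 8 → [3, 7, 5, 0, 3, 8, 6, 5]
ys[-1] = ys[0]+ys[0] = 3+3 = 6 → [3, 7, 5, 0, 3, 8, 6, 6]
pop() removes 6 → [3, 7, 5, 0, 3, 8, 6]
ys[-1]+ys[0] = 6+3 = 9

9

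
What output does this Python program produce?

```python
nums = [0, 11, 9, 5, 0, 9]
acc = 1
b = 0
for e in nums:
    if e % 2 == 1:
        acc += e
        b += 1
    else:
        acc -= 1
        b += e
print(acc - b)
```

29

e=0: not odd, acc = 1-1 = 0; b=0
e=11: odd, acc = 0+11 = 11; b=1
e=9: odd, acc = 11+9 = 20; b=2
e=5: odd, acc = 20+5 = 25; b=3
e=0: not odd, acc = 25-1 = 24; b=3
e=9: odd, acc = 24+9 = 33; b=4
acc-b = 33-4 = 29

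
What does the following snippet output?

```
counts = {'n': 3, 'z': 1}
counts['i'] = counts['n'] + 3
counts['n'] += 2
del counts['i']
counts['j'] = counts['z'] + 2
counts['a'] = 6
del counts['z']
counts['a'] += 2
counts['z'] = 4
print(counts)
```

counts['i'] = counts['n']+3 = 6 → {'n': 3, 'z': 1, 'i': 6}
counts['n'] = 3+2 = 5 → {'n': 5, 'z': 1, 'i': 6}
del 'i' → {'n': 5, 'z': 1}
counts['j'] = counts['z']+2 = 3 → {'n': 5, 'z': 1, 'j': 3}
counts['a'] = 6 → {'n': 5, 'z': 1, 'j': 3, 'a': 6}
del 'z' → {'n': 5, 'j': 3, 'a': 6}
counts['a'] = 6+2 = 8 → {'n': 5, 'j': 3, 'a': 8}
counts['z'] = 4 → {'n': 5, 'j': 3, 'a': 8, 'z': 4}

{'n': 5, 'j': 3, 'a': 8, 'z': 4}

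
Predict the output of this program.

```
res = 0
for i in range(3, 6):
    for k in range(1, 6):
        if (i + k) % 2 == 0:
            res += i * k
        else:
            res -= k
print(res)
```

i=3,k=1: even sum, res = 0+3 = 3
i=3,k=2: odd sum, res = 3-2 = 1
i=3,k=3: even sum, res = 1+9 = 10
i=3,k=4: odd sum, res = 10-4 = 6
i=3,k=5: even sum, res = 6+15 = 21
i=4,k=1: odd sum, res = 21-1 = 20
i=4,k=2: even sum, res = 20+8 = 28
i=4,k=3: odd sum, res = 28-3 = 25
i=4,k=4: even sum, res = 25+16 = 41
i=4,k=5: odd sum, res = 41-5 = 36
i=5,k=1: even sum, res = 36+5 = 41
i=5,k=2: odd sum, res = 41-2 = 39
i=5,k=3: even sum, res = 39+15 = 54
i=5,k=4: odd sum, res = 54-4 = 50
i=5,k=5: even sum, res = 50+25 = 75

75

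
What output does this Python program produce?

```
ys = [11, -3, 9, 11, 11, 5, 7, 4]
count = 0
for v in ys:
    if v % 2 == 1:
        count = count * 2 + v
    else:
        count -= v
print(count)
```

897

v=11: odd, count = 0*2+11 = 11
v=-3: odd, count = 11*2+(-3) = 19
v=9: odd, count = 19*2+9 = 47
v=11: odd, count = 47*2+11 = 105
v=11: odd, count = 105*2+11 = 221
v=5: odd, count = 221*2+5 = 447
v=7: odd, count = 447*2+7 = 901
v=4: not odd, count = 901-4 = 897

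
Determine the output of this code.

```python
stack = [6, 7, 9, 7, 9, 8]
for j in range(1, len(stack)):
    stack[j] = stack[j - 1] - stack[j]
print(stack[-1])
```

j=1: stack[1] = 6-7 = -1 → [6, -1, 9, 7, 9, 8]
j=2: stack[2] = (-1)-9 = -10 → [6, -1, -10, 7, 9, 8]
j=3: stack[3] = (-10)-7 = -17 → [6, -1, -10, -17, 9, 8]
j=4: stack[4] = (-17)-9 = -26 → [6, -1, -10, -17, -26, 8]
j=5: stack[5] = (-26)-8 = -34 → [6, -1, -10, -17, -26, -34]

-34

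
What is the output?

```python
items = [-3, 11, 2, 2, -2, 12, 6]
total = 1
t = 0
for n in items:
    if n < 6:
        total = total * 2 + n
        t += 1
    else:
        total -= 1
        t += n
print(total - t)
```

-41

n=-3: <6, total = 1*2+(-3) = -1; t=1
n=11: not <6, total = (-1)-1 = -2; t=12
n=2: <6, total = (-2)*2+2 = -2; t=13
n=2: <6, total = (-2)*2+2 = -2; t=14
n=-2: <6, total = (-2)*2+(-2) = -6; t=15
n=12: not <6, total = (-6)-1 = -7; t=27
n=6: not <6, total = (-7)-1 = -8; t=33
total-t = (-8)-33 = -41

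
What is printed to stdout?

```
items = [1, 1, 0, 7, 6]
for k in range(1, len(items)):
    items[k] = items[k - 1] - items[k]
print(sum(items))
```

k=1: items[1] = 1-1 = 0 → [1, 0, 0, 7, 6]
k=2: items[2] = 0-0 = 0 → [1, 0, 0, 7, 6]
k=3: items[3] = 0-7 = -7 → [1, 0, 0, -7, 6]
k=4: items[4] = (-7)-6 = -13 → [1, 0, 0, -7, -13]
sum = -19

-19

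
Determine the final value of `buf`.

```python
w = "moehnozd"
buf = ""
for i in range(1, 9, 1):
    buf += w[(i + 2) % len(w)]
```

i=1: add w[3]='h' → 'h'
i=2: add w[4]='n' → 'hn'
i=3: add w[5]='o' → 'hno'
i=4: add w[6]='z' → 'hnoz'
i=5: add w[7]='d' → 'hnozd'
i=6: add w[0]='m' → 'hnozdm'
i=7: add w[1]='o' → 'hnozdmo'
i=8: add w[2]='e' → 'hnozdmoe'

'hnozdmoe'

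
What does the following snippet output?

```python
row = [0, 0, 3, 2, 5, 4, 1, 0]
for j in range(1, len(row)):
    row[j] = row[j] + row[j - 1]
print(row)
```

j=1: row[1] = 0+0 = 0 → [0, 0, 3, 2, 5, 4, 1, 0]
j=2: row[2] = 3+0 = 3 → [0, 0, 3, 2, 5, 4, 1, 0]
j=3: row[3] = 2+3 = 5 → [0, 0, 3, 5, 5, 4, 1, 0]
j=4: row[4] = 5+5 = 10 → [0, 0, 3, 5, 10, 4, 1, 0]
j=5: row[5] = 4+10 = 14 → [0, 0, 3, 5, 10, 14, 1, 0]
j=6: row[6] = 1+14 = 15 → [0, 0, 3, 5, 10, 14, 15, 0]
j=7: row[7] = 0+15 = 15 → [0, 0, 3, 5, 10, 14, 15, 15]

[0, 0, 3, 5, 10, 14, 15, 15]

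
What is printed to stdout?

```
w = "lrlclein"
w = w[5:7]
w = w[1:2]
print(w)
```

slice [5:7] → 'ei'
slice [1:2] → 'i'

i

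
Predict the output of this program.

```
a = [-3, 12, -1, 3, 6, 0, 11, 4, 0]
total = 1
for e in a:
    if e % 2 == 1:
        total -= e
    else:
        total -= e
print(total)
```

e=-3: odd, total = 1-(-3) = 4
e=12: not odd, total = 4-12 = -8
e=-1: odd, total = (-8)-(-1) = -7
e=3: odd, total = (-7)-3 = -10
e=6: not odd, total = (-10)-6 = -16
e=0: not odd, total = (-16)-0 = -16
e=11: odd, total = (-16)-11 = -27
e=4: not odd, total = (-27)-4 = -31
e=0: not odd, total = (-31)-0 = -31

-31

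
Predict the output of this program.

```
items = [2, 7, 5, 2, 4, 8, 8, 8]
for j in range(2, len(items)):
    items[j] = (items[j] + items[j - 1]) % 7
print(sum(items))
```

j=2: items[2] = (5+7)%7 = 5 → [2, 7, 5, 2, 4, 8, 8, 8]
j=3: items[3] = (2+5)%7 = 0 → [2, 7, 5, 0, 4, 8, 8, 8]
j=4: items[4] = (4+0)%7 = 4 → [2, 7, 5, 0, 4, 8, 8, 8]
j=5: items[5] = (8+4)%7 = 5 → [2, 7, 5, 0, 4, 5, 8, 8]
j=6: items[6] = (8+5)%7 = 6 → [2, 7, 5, 0, 4, 5, 6, 8]
j=7: items[7] = (8+6)%7 = 0 → [2, 7, 5, 0, 4, 5, 6, 0]
sum = 29

29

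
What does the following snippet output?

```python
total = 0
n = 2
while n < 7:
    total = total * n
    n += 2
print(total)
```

n=2: total = 0*2 = 0
n=4: total = 0*4 = 0
n=6: total = 0*6 = 0

0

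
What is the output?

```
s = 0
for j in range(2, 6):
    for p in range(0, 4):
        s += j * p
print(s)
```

84

j=2,p=0: s = 0+0 = 0
j=2,p=1: s = 0+2 = 2
j=2,p=2: s = 2+4 = 6
j=2,p=3: s = 6+6 = 12
j=3,p=0: s = 12+0 = 12
j=3,p=1: s = 12+3 = 15
j=3,p=2: s = 15+6 = 21
j=3,p=3: s = 21+9 = 30
j=4,p=0: s = 30+0 = 30
j=4,p=1: s = 30+4 = 34
j=4,p=2: s = 34+8 = 42
j=4,p=3: s = 42+12 = 54
j=5,p=0: s = 54+0 = 54
j=5,p=1: s = 54+5 = 59
j=5,p=2: s = 59+10 = 69
j=5,p=3: s = 69+15 = 84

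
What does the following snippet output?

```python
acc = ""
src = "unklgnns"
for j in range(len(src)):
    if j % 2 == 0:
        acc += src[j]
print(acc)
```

ukgn

j=0: add 'u' → 'u'
j=1: skip
j=2: add 'k' → 'uk'
j=3: skip
j=4: add 'g' → 'ukg'
j=5: skip
j=6: add 'n' → 'ukgn'
j=7: skip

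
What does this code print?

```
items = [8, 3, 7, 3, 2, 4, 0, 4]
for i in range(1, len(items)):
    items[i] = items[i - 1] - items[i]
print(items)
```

[8, 5, -2, -5, -7, -11, -11, -15]

i=1: items[1] = 8-3 = 5 → [8, 5, 7, 3, 2, 4, 0, 4]
i=2: items[2] = 5-7 = -2 → [8, 5, -2, 3, 2, 4, 0, 4]
i=3: items[3] = (-2)-3 = -5 → [8, 5, -2, -5, 2, 4, 0, 4]
i=4: items[4] = (-5)-2 = -7 → [8, 5, -2, -5, -7, 4, 0, 4]
i=5: items[5] = (-7)-4 = -11 → [8, 5, -2, -5, -7, -11, 0, 4]
i=6: items[6] = (-11)-0 = -11 → [8, 5, -2, -5, -7, -11, -11, 4]
i=7: items[7] = (-11)-4 = -15 → [8, 5, -2, -5, -7, -11, -11, -15]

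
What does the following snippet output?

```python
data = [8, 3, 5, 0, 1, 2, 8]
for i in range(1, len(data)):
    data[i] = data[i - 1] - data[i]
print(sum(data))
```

i=1: data[1] = 8-3 = 5 → [8, 5, 5, 0, 1, 2, 8]
i=2: data[2] = 5-5 = 0 → [8, 5, 0, 0, 1, 2, 8]
i=3: data[3] = 0-0 = 0 → [8, 5, 0, 0, 1, 2, 8]
i=4: data[4] = 0-1 = -1 → [8, 5, 0, 0, -1, 2, 8]
i=5: data[5] = (-1)-2 = -3 → [8, 5, 0, 0, -1, -3, 8]
i=6: data[6] = (-3)-8 = -11 → [8, 5, 0, 0, -1, -3, -11]
sum = -2

-2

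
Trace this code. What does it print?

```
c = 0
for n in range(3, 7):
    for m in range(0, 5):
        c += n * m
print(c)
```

180

n=3,m=0: c = 0+0 = 0
n=3,m=1: c = 0+3 = 3
n=3,m=2: c = 3+6 = 9
n=3,m=3: c = 9+9 = 18
n=3,m=4: c = 18+12 = 30
n=4,m=0: c = 30+0 = 30
n=4,m=1: c = 30+4 = 34
n=4,m=2: c = 34+8 = 42
n=4,m=3: c = 42+12 = 54
n=4,m=4: c = 54+16 = 70
n=5,m=0: c = 70+0 = 70
n=5,m=1: c = 70+5 = 75
n=5,m=2: c = 75+10 = 85
n=5,m=3: c = 85+15 = 100
n=5,m=4: c = 100+20 = 120
n=6,m=0: c = 120+0 = 120
n=6,m=1: c = 120+6 = 126
n=6,m=2: c = 126+12 = 138
n=6,m=3: c = 138+18 = 156
n=6,m=4: c = 156+24 = 180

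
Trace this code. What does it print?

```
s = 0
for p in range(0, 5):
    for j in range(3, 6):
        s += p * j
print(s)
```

p=0,j=3: s = 0+0 = 0
p=0,j=4: s = 0+0 = 0
p=0,j=5: s = 0+0 = 0
p=1,j=3: s = 0+3 = 3
p=1,j=4: s = 3+4 = 7
p=1,j=5: s = 7+5 = 12
p=2,j=3: s = 12+6 = 18
p=2,j=4: s = 18+8 = 26
p=2,j=5: s = 26+10 = 36
p=3,j=3: s = 36+9 = 45
p=3,j=4: s = 45+12 = 57
p=3,j=5: s = 57+15 = 72
p=4,j=3: s = 72+12 = 84
p=4,j=4: s = 84+16 = 100
p=4,j=5: s = 100+20 = 120

120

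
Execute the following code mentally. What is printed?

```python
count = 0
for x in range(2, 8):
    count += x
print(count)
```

x=2: count = 0+2 = 2
x=3: count = 2+3 = 5
x=4: count = 5+4 = 9
x=5: count = 9+5 = 14
x=6: count = 14+6 = 20
x=7: count = 20+7 = 27

27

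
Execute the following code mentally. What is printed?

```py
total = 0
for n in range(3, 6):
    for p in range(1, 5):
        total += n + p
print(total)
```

78

n=3,p=1: total = 0+4 = 4
n=3,p=2: total = 4+5 = 9
n=3,p=3: total = 9+6 = 15
n=3,p=4: total = 15+7 = 22
n=4,p=1: total = 22+5 = 27
n=4,p=2: total = 27+6 = 33
n=4,p=3: total = 33+7 = 40
n=4,p=4: total = 40+8 = 48
n=5,p=1: total = 48+6 = 54
n=5,p=2: total = 54+7 = 61
n=5,p=3: total = 61+8 = 69
n=5,p=4: total = 69+9 = 78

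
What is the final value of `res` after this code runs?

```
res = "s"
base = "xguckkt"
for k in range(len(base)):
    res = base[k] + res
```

'tkkcugxs'

k=0: prepend 'x' → 'xs'
k=1: prepend 'g' → 'gxs'
k=2: prepend 'u' → 'ugxs'
k=3: prepend 'c' → 'cugxs'
k=4: prepend 'k' → 'kcugxs'
k=5: prepend 'k' → 'kkcugxs'
k=6: prepend 't' → 'tkkcugxs'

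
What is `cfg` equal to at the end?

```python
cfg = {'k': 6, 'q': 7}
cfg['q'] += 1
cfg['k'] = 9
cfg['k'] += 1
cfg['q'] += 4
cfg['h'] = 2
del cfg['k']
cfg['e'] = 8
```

{'q': 12, 'h': 2, 'e': 8}

cfg['q'] = 7+1 = 8 → {'k': 6, 'q': 8}
cfg['k'] = 9 → {'k': 9, 'q': 8}
cfg['k'] = 9+1 = 10 → {'k': 10, 'q': 8}
cfg['q'] = 8+4 = 12 → {'k': 10, 'q': 12}
cfg['h'] = 2 → {'k': 10, 'q': 12, 'h': 2}
del 'k' → {'q': 12, 'h': 2}
cfg['e'] = 8 → {'q': 12, 'h': 2, 'e': 8}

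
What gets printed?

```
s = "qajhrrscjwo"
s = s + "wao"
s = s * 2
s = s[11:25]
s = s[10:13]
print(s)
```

cjw

+ 'wao' → 'qajhrrscjwowao'
repeat ×2 → 'qajhrrscjwowaoqajhrrscjwowao'
slice [11:25] → 'waoqajhrrscjwo'
slice [10:13] → 'cjw'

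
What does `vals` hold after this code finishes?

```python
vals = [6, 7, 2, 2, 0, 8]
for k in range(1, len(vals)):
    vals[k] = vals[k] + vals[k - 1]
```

k=1: vals[1] = 7+6 = 13 → [6, 13, 2, 2, 0, 8]
k=2: vals[2] = 2+13 = 15 → [6, 13, 15, 2, 0, 8]
k=3: vals[3] = 2+15 = 17 → [6, 13, 15, 17, 0, 8]
k=4: vals[4] = 0+17 = 17 → [6, 13, 15, 17, 17, 8]
k=5: vals[5] = 8+17 = 25 → [6, 13, 15, 17, 17, 25]

[6, 13, 15, 17, 17, 25]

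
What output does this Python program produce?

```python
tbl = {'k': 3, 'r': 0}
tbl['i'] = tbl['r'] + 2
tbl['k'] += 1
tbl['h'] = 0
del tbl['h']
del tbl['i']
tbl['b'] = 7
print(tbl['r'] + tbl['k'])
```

4

tbl['i'] = tbl['r']+2 = 2 → {'k': 3, 'r': 0, 'i': 2}
tbl['k'] = 3+1 = 4 → {'k': 4, 'r': 0, 'i': 2}
tbl['h'] = 0 → {'k': 4, 'r': 0, 'i': 2, 'h': 0}
del 'h' → {'k': 4, 'r': 0, 'i': 2}
del 'i' → {'k': 4, 'r': 0}
tbl['b'] = 7 → {'k': 4, 'r': 0, 'b': 7}
tbl['r']+tbl['k'] = 0+4 = 4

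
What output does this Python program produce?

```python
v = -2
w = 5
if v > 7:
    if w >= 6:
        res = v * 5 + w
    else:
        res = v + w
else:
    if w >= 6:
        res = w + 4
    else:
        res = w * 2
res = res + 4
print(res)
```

v=-2, w=5
v > 7 is False; w >= 6 is False
→ res = w * 2 = 10
res = 10+4 = 14

14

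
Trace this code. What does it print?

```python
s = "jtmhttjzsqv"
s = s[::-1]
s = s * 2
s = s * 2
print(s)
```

vqszjtthmtjvqszjtthmtjvqszjtthmtjvqszjtthmtj

reverse → 'vqszjtthmtj'
repeat ×2 → 'vqszjtthmtjvqszjtthmtj'
repeat ×2 → 'vqszjtthmtjvqszjtthmtjvqszjtthmtjvqszjtthmtj'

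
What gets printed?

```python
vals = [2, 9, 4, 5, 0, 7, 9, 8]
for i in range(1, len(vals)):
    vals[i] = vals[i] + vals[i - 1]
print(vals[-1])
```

i=1: vals[1] = 9+2 = 11 → [2, 11, 4, 5, 0, 7, 9, 8]
i=2: vals[2] = 4+11 = 15 → [2, 11, 15, 5, 0, 7, 9, 8]
i=3: vals[3] = 5+15 = 20 → [2, 11, 15, 20, 0, 7, 9, 8]
i=4: vals[4] = 0+20 = 20 → [2, 11, 15, 20, 20, 7, 9, 8]
i=5: vals[5] = 7+20 = 27 → [2, 11, 15, 20, 20, 27, 9, 8]
i=6: vals[6] = 9+27 = 36 → [2, 11, 15, 20, 20, 27, 36, 8]
i=7: vals[7] = 8+36 = 44 → [2, 11, 15, 20, 20, 27, 36, 44]

44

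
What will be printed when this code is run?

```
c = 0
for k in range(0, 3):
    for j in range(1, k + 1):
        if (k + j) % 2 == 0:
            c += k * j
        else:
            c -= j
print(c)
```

k=1,j=1: even sum, c = 0+1 = 1
k=2,j=1: odd sum, c = 1-1 = 0
k=2,j=2: even sum, c = 0+4 = 4

4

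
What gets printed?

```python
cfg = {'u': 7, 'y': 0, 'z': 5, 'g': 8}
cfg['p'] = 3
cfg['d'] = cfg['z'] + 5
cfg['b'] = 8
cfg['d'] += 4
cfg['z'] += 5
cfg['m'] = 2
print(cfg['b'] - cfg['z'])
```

-2

cfg['p'] = 3 → {'u': 7, 'y': 0, 'z': 5, 'g': 8, 'p': 3}
cfg['d'] = cfg['z']+5 = 10 → {'u': 7, 'y': 0, 'z': 5, 'g': 8, 'p': 3, 'd': 10}
cfg['b'] = 8 → {'u': 7, 'y': 0, 'z': 5, 'g': 8, 'p': 3, 'd': 10, 'b': 8}
cfg['d'] = 10+4 = 14 → {'u': 7, 'y': 0, 'z': 5, 'g': 8, 'p': 3, 'd': 14, 'b': 8}
cfg['z'] = 5+5 = 10 → {'u': 7, 'y': 0, 'z': 10, 'g': 8, 'p': 3, 'd': 14, 'b': 8}
cfg['m'] = 2 → {'u': 7, 'y': 0, 'z': 10, 'g': 8, 'p': 3, 'd': 14, 'b': 8, 'm': 2}
cfg['b']-cfg['z'] = 8-10 = -2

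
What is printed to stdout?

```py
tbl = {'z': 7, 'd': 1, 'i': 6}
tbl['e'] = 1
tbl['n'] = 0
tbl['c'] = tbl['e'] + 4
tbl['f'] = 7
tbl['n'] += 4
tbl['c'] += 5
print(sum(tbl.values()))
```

tbl['e'] = 1 → {'z': 7, 'd': 1, 'i': 6, 'e': 1}
tbl['n'] = 0 → {'z': 7, 'd': 1, 'i': 6, 'e': 1, 'n': 0}
tbl['c'] = tbl['e']+4 = 5 → {'z': 7, 'd': 1, 'i': 6, 'e': 1, 'n': 0, 'c': 5}
tbl['f'] = 7 → {'z': 7, 'd': 1, 'i': 6, 'e': 1, 'n': 0, 'c': 5, 'f': 7}
tbl['n'] = 0+4 = 4 → {'z': 7, 'd': 1, 'i': 6, 'e': 1, 'n': 4, 'c': 5, 'f': 7}
tbl['c'] = 5+5 = 10 → {'z': 7, 'd': 1, 'i': 6, 'e': 1, 'n': 4, 'c': 10, 'f': 7}
sum of values = 36

36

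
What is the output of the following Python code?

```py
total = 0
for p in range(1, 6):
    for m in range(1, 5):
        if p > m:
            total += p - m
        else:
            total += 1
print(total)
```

30

p=1,m=1: not 1>1, total = 0+1 = 1
p=1,m=2: not 1>2, total = 1+1 = 2
p=1,m=3: not 1>3, total = 2+1 = 3
p=1,m=4: not 1>4, total = 3+1 = 4
p=2,m=1: 2>1, total = 4+1 = 5
p=2,m=2: not 2>2, total = 5+1 = 6
p=2,m=3: not 2>3, total = 6+1 = 7
p=2,m=4: not 2>4, total = 7+1 = 8
p=3,m=1: 3>1, total = 8+2 = 10
p=3,m=2: 3>2, total = 10+1 = 11
p=3,m=3: not 3>3, total = 11+1 = 12
p=3,m=4: not 3>4, total = 12+1 = 13
p=4,m=1: 4>1, total = 13+3 = 16
p=4,m=2: 4>2, total = 16+2 = 18
p=4,m=3: 4>3, total = 18+1 = 19
p=4,m=4: not 4>4, total = 19+1 = 20
p=5,m=1: 5>1, total = 20+4 = 24
p=5,m=2: 5>2, total = 24+3 = 27
p=5,m=3: 5>3, total = 27+2 = 29
p=5,m=4: 5>4, total = 29+1 = 30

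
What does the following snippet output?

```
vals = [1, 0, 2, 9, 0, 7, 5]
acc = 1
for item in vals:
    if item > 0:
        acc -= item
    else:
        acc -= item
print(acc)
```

item=1: >0, acc = 1-1 = 0
item=0: not >0, acc = 0-0 = 0
item=2: >0, acc = 0-2 = -2
item=9: >0, acc = (-2)-9 = -11
item=0: not >0, acc = (-11)-0 = -11
item=7: >0, acc = (-11)-7 = -18
item=5: >0, acc = (-18)-5 = -23

-23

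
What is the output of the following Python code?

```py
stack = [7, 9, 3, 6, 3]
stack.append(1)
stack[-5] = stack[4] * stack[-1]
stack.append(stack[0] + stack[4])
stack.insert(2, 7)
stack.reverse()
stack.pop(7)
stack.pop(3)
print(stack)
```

append 1 → [7, 9, 3, 6, 3, 1]
stack[-5] = stack[4]*stack[-1] = 3*1 = 3 → [7, 3, 3, 6, 3, 1]
append stack[0]+stack[4] = 7+3 = 10 → [7, 3, 3, 6, 3, 1, 10]
insert 7 at 2 → [7, 3, 7, 3, 6, 3, 1, 10]
reverse → [10, 1, 3, 6, 3, 7, 3, 7]
pop(7) removes 7 → [10, 1, 3, 6, 3, 7, 3]
pop(3) removes 6 → [10, 1, 3, 3, 7, 3]

[10, 1, 3, 3, 7, 3]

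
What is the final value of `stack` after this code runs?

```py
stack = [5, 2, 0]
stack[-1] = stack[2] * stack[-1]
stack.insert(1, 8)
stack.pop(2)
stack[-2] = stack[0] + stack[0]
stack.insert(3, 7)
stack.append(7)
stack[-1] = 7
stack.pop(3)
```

stack[-1] = stack[2]*stack[-1] = 0*0 = 0 → [5, 2, 0]
insert 8 at 1 → [5, 8, 2, 0]
pop(2) removes 2 → [5, 8, 0]
stack[-2] = stack[0]+stack[0] = 5+5 = 10 → [5, 10, 0]
insert 7 at 3 → [5, 10, 0, 7]
append 7 → [5, 10, 0, 7, 7]
stack[-1] = 7 → [5, 10, 0, 7, 7]
pop(3) removes 7 → [5, 10, 0, 7]

[5, 10, 0, 7]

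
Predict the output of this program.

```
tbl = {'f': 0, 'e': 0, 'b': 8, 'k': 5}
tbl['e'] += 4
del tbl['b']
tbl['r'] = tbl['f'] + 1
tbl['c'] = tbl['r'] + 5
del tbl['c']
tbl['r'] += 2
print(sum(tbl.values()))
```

tbl['e'] = 0+4 = 4 → {'f': 0, 'e': 4, 'b': 8, 'k': 5}
del 'b' → {'f': 0, 'e': 4, 'k': 5}
tbl['r'] = tbl['f']+1 = 1 → {'f': 0, 'e': 4, 'k': 5, 'r': 1}
tbl['c'] = tbl['r']+5 = 6 → {'f': 0, 'e': 4, 'k': 5, 'r': 1, 'c': 6}
del 'c' → {'f': 0, 'e': 4, 'k': 5, 'r': 1}
tbl['r'] = 1+2 = 3 → {'f': 0, 'e': 4, 'k': 5, 'r': 3}
sum of values = 12

12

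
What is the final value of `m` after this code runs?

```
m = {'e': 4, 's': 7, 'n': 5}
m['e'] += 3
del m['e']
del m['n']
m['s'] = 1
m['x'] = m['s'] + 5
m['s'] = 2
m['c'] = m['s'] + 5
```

{'s': 2, 'x': 6, 'c': 7}

m['e'] = 4+3 = 7 → {'e': 7, 's': 7, 'n': 5}
del 'e' → {'s': 7, 'n': 5}
del 'n' → {'s': 7}
m['s'] = 1 → {'s': 1}
m['x'] = m['s']+5 = 6 → {'s': 1, 'x': 6}
m['s'] = 2 → {'s': 2, 'x': 6}
m['c'] = m['s']+5 = 7 → {'s': 2, 'x': 6, 'c': 7}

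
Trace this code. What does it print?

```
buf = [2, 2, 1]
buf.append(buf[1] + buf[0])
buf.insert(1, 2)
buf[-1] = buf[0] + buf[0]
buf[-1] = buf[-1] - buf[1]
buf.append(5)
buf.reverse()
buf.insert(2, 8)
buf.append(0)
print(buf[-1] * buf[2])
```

append buf[1]+buf[0] = 2+2 = 4 → [2, 2, 1, 4]
insert 2 at 1 → [2, 2, 2, 1, 4]
buf[-1] = buf[0]+buf[0] = 2+2 = 4 → [2, 2, 2, 1, 4]
buf[-1] = buf[-1]-buf[1] = 4-2 = 2 → [2, 2, 2, 1, 2]
append 5 → [2, 2, 2, 1, 2, 5]
reverse → [5, 2, 1, 2, 2, 2]
insert 8 at 2 → [5, 2, 8, 1, 2, 2, 2]
append 0 → [5, 2, 8, 1, 2, 2, 2, 0]
buf[-1]*buf[2] = 0*8 = 0

0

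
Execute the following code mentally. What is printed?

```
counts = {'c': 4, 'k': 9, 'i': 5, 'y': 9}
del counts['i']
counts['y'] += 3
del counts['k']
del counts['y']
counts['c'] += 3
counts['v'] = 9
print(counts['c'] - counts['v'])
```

-2

del 'i' → {'c': 4, 'k': 9, 'y': 9}
counts['y'] = 9+3 = 12 → {'c': 4, 'k': 9, 'y': 12}
del 'k' → {'c': 4, 'y': 12}
del 'y' → {'c': 4}
counts['c'] = 4+3 = 7 → {'c': 7}
counts['v'] = 9 → {'c': 7, 'v': 9}
counts['c']-counts['v'] = 7-9 = -2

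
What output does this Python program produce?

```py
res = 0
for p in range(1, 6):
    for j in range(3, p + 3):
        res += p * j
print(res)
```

p=1,j=3: res = 0+3 = 3
p=2,j=3: res = 3+6 = 9
p=2,j=4: res = 9+8 = 17
p=3,j=3: res = 17+9 = 26
p=3,j=4: res = 26+12 = 38
p=3,j=5: res = 38+15 = 53
p=4,j=3: res = 53+12 = 65
p=4,j=4: res = 65+16 = 81
p=4,j=5: res = 81+20 = 101
p=4,j=6: res = 101+24 = 125
p=5,j=3: res = 125+15 = 140
p=5,j=4: res = 140+20 = 160
p=5,j=5: res = 160+25 = 185
p=5,j=6: res = 185+30 = 215
p=5,j=7: res = 215+35 = 250

250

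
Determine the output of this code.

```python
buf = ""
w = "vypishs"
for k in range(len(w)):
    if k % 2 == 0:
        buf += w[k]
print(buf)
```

k=0: add 'v' → 'v'
k=1: skip
k=2: add 'p' → 'vp'
k=3: skip
k=4: add 's' → 'vps'
k=5: skip
k=6: add 's' → 'vpss'

vpss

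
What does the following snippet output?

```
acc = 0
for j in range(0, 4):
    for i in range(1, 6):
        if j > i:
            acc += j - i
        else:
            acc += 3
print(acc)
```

j=0,i=1: not 0>1, acc = 0+3 = 3
j=0,i=2: not 0>2, acc = 3+3 = 6
j=0,i=3: not 0>3, acc = 6+3 = 9
j=0,i=4: not 0>4, acc = 9+3 = 12
j=0,i=5: not 0>5, acc = 12+3 = 15
j=1,i=1: not 1>1, acc = 15+3 = 18
j=1,i=2: not 1>2, acc = 18+3 = 21
j=1,i=3: not 1>3, acc = 21+3 = 24
j=1,i=4: not 1>4, acc = 24+3 = 27
j=1,i=5: not 1>5, acc = 27+3 = 30
j=2,i=1: 2>1, acc = 30+1 = 31
j=2,i=2: not 2>2, acc = 31+3 = 34
j=2,i=3: not 2>3, acc = 34+3 = 37
j=2,i=4: not 2>4, acc = 37+3 = 40
j=2,i=5: not 2>5, acc = 40+3 = 43
j=3,i=1: 3>1, acc = 43+2 = 45
j=3,i=2: 3>2, acc = 45+1 = 46
j=3,i=3: not 3>3, acc = 46+3 = 49
j=3,i=4: not 3>4, acc = 49+3 = 52
j=3,i=5: not 3>5, acc = 52+3 = 55

55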